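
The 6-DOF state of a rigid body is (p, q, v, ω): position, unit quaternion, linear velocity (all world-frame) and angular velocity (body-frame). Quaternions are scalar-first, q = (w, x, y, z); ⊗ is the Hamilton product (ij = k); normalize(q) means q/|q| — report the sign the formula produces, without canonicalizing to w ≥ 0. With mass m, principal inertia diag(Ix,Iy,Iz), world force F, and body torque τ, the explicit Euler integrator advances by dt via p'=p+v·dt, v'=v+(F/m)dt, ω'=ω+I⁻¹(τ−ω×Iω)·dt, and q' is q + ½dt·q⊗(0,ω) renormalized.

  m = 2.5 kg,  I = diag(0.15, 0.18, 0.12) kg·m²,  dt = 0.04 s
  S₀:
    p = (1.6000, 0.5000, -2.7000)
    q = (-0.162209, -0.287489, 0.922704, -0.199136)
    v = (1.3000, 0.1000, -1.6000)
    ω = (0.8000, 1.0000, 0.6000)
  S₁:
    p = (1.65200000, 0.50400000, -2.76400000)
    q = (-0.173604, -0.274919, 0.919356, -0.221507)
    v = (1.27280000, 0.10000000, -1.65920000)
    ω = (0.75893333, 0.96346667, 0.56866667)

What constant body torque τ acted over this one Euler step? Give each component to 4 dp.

rate change Δω = (-0.04106667, -0.03653333, -0.03133333)
ω₀×(Iω₀) = (-0.0360, 0.0144, 0.0240)
applied torque τ = (-0.1900, -0.1500, -0.0700)

τ = (-0.1900, -0.1500, -0.0700)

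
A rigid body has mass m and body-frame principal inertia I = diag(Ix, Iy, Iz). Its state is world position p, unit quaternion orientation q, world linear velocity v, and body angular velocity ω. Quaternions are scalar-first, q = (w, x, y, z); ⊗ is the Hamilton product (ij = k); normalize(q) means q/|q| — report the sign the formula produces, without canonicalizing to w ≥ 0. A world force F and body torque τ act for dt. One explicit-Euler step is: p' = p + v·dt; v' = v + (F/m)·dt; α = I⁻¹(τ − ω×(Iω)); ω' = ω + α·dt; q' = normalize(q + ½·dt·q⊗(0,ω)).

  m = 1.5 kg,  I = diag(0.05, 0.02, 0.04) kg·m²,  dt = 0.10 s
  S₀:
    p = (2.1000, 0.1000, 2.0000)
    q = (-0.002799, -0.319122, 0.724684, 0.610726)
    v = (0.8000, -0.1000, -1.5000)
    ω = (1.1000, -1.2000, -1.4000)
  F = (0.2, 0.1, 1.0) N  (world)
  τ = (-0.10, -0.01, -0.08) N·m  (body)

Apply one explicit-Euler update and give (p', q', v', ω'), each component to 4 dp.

linear accel F/m = (0.1333, 0.0667, 0.6667)
new position p' = (2.1800, 0.0900, 1.8500)
v' = v + a·dt = (0.8133, -0.0933, -1.4333)
angular accel α = (-2.6720, 0.2700, -2.9900)
new body rate ω' = (0.8328, -1.1730, -1.6990)
q⊗(0,ω) = (2.0756714, -0.2847653, 0.2283866, -0.4102874)
q' = normalize(q + ½dt·q⊗(0,ω)) = (0.1004, -0.3315, 0.7319, 0.5868)

p' = (2.1800, 0.0900, 1.8500)
q' = (0.1004, -0.3315, 0.7319, 0.5868)
v' = (0.8133, -0.0933, -1.4333)
ω' = (0.8328, -1.1730, -1.6990)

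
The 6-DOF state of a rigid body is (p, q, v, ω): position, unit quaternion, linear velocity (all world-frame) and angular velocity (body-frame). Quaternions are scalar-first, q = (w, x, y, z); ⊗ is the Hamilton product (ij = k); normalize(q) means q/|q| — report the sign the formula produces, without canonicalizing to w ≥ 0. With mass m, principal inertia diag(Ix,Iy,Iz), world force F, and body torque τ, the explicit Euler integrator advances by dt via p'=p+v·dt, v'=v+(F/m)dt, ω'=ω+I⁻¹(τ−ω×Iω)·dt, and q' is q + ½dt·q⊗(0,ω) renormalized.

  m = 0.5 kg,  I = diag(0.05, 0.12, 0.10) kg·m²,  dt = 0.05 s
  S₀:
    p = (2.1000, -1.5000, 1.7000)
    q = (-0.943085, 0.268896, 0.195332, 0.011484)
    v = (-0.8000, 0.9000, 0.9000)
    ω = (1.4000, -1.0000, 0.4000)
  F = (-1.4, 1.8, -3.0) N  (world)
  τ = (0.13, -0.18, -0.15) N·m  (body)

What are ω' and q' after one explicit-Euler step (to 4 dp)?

precession coupling ω×(Iω) = (0.0080, -0.0280, -0.0980)
angular accel α = (2.4400, -1.2667, -0.5200)
new body rate ω' = (1.5220, -1.0633, 0.3740)
q⊗(0,ω) = (-0.1857160, -1.2307022, 0.8516042, -0.9195948)
updated quaternion q' = (-0.9468, 0.2379, 0.2164, -0.0115)

ω' = (1.5220, -1.0633, 0.3740)
q' = (-0.9468, 0.2379, 0.2164, -0.0115)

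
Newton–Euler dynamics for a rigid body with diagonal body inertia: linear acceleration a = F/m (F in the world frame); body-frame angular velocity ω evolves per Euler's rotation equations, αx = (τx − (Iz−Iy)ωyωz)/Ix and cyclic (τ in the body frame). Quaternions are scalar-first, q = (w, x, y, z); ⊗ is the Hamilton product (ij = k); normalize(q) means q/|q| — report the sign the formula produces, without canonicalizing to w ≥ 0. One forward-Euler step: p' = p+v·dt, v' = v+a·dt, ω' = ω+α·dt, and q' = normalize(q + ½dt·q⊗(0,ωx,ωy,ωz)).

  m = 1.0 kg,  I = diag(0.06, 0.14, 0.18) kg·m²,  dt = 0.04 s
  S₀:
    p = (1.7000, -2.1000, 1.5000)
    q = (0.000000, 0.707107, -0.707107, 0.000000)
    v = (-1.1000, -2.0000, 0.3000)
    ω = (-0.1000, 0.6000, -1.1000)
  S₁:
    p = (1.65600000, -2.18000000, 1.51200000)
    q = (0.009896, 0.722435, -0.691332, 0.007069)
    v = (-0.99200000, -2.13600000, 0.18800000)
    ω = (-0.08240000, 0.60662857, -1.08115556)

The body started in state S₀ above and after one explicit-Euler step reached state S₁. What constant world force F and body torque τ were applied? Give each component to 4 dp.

F = (2.7000, -3.4000, -2.8000)
τ = (0.0000, 0.0100, 0.0800)

rate change Δω = (0.01760000, 0.00662857, 0.01884444)
ω₀×(Iω₀) = (-0.0264, -0.0132, -0.0048)
applied torque τ = (0.0000, 0.0100, 0.0800)
v₁ − v₀ = (0.10800000, -0.13600000, -0.11200000)
F = m·Δv/dt = (2.7000, -3.4000, -2.8000)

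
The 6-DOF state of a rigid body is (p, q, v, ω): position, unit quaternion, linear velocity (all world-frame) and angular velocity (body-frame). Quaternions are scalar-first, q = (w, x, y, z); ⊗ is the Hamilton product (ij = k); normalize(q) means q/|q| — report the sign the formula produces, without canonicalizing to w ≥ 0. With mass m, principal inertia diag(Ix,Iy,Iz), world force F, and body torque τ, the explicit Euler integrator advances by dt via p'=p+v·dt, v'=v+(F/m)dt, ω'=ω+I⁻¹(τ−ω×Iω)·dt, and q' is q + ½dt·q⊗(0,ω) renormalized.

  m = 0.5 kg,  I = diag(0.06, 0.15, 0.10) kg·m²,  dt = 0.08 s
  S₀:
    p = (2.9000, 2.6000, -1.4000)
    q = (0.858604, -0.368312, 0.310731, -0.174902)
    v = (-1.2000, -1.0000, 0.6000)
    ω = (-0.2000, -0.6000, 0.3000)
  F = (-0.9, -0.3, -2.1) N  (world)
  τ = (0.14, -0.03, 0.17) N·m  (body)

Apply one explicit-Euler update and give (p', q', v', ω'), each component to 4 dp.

angular accel α = (2.1833, -0.2160, 1.5920)
new body rate ω' = (-0.0253, -0.6173, 0.4274)
q⊗(0,ω) = (0.1652468, -0.1834427, -0.3696884, 0.5407146)
q + ½dt·q⊗(0,ω), renormalized = (0.8649, -0.3755, 0.2958, -0.1532)
a = (-1.8000, -0.6000, -4.2000)
new position p' = (2.8040, 2.5200, -1.3520)
v + (F/m)dt = (-1.3440, -1.0480, 0.2640)

p' = (2.8040, 2.5200, -1.3520)
q' = (0.8649, -0.3755, 0.2958, -0.1532)
v' = (-1.3440, -1.0480, 0.2640)
ω' = (-0.0253, -0.6173, 0.4274)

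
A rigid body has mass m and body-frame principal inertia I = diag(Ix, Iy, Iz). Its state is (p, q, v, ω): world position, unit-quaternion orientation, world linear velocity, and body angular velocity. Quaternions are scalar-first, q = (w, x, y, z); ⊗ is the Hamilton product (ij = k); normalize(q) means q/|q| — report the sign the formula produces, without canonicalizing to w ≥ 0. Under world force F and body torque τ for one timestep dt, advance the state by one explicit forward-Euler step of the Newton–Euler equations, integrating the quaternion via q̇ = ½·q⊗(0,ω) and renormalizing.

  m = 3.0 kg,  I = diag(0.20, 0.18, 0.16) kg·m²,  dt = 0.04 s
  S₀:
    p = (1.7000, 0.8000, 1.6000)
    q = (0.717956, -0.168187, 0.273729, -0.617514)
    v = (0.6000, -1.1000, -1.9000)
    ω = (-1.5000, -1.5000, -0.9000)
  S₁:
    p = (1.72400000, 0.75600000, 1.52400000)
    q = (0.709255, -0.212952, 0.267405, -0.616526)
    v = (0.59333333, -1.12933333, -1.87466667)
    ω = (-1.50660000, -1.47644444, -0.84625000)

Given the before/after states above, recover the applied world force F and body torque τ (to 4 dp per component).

F = (-0.5000, -2.2000, 1.9000)
τ = (-0.0600, 0.1600, 0.1700)

Δω = ω₁−ω₀ = (-0.00660000, 0.02355556, 0.05375000)
ω₀×(Iω₀) = (-0.0270, 0.0540, -0.0450)
applied torque τ = (-0.0600, 0.1600, 0.1700)
v₁ − v₀ = (-0.00666667, -0.02933333, 0.02533333)
applied force F = (-0.5000, -2.2000, 1.9000)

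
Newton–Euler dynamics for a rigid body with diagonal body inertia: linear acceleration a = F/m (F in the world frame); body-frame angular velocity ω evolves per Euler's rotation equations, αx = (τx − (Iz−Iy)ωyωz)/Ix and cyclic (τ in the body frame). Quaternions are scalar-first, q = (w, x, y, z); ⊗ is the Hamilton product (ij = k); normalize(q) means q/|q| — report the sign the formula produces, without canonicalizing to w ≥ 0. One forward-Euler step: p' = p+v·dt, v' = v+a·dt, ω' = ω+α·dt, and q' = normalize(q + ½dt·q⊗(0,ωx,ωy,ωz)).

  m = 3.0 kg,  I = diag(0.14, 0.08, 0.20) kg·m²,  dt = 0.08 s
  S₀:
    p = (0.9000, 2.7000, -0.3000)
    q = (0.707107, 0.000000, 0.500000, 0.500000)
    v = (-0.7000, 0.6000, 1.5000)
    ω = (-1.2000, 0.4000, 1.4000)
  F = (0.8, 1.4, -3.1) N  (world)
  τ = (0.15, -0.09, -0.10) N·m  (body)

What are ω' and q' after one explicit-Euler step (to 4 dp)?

ω' = (-1.1527, 0.2092, 1.3485)
q' = (0.6692, -0.0139, 0.4859, 0.5620)

precession coupling ω×(Iω) = (0.0672, 0.1008, 0.0288)
α = I⁻¹(τ − ω×Iω) = (0.5914, -2.3850, -0.6440)
ω' = ω + α·dt = (-1.1527, 0.2092, 1.3485)
q⊗(0,ω) = (-0.9000000, -0.3485284, -0.3171572, 1.5899498)
q' = normalize(q + ½dt·q⊗(0,ω)) = (0.6692, -0.0139, 0.4859, 0.5620)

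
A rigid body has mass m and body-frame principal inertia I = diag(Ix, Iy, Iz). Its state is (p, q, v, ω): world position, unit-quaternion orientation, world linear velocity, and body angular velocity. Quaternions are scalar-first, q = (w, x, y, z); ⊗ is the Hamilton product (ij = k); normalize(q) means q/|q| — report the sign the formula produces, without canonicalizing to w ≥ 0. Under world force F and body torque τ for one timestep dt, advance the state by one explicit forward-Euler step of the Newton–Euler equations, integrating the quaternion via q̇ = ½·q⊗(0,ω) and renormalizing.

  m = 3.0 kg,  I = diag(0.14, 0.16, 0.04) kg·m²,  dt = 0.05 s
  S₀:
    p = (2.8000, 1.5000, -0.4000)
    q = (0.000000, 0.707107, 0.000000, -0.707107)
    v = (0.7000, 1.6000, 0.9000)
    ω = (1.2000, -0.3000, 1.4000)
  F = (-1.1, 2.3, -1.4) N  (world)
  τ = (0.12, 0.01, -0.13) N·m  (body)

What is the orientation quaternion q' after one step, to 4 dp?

q' = (0.0035, 0.7010, -0.0459, -0.7116)

q⊗(0,ω) = (0.1414214, -0.2121321, -1.8384782, -0.2121321)
q' = normalize(q + ½dt·q⊗(0,ω)) = (0.0035, 0.7010, -0.0459, -0.7116)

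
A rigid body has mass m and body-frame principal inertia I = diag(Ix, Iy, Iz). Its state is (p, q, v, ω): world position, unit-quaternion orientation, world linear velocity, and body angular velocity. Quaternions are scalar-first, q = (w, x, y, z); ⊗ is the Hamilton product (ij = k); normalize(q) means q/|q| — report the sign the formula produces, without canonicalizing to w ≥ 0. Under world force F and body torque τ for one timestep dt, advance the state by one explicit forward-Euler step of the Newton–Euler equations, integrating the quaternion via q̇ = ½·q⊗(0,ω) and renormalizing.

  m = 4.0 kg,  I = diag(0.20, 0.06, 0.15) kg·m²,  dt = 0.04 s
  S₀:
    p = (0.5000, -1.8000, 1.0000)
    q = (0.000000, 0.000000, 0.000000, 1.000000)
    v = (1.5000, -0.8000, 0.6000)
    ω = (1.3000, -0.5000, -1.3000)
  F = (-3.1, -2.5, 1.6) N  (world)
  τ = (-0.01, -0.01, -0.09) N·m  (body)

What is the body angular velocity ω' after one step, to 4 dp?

α = I⁻¹(τ − ω×Iω) = (-0.3425, 1.2417, -1.2067)
ω + α·dt = (1.2863, -0.4503, -1.3483)

ω' = (1.2863, -0.4503, -1.3483)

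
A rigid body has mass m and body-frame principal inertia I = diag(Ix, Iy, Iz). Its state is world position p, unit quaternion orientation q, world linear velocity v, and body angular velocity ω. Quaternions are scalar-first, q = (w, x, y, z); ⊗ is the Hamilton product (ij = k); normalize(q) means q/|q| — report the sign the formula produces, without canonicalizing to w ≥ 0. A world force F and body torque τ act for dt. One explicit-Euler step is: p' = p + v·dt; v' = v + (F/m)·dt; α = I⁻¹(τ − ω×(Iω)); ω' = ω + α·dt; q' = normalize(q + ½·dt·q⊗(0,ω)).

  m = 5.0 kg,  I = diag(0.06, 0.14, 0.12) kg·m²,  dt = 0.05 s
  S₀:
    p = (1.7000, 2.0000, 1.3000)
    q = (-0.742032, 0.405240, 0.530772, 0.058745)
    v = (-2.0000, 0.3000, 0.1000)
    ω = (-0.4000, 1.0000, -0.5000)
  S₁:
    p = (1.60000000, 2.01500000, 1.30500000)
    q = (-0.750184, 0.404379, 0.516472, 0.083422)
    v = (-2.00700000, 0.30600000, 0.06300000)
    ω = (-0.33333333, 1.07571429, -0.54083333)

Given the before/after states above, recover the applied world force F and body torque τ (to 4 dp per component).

Δω = ω₁−ω₀ = (0.06666667, 0.07571429, -0.04083333)
gyro term ω₀×Iω₀ = (0.0100, -0.0120, -0.0320)
I·α + gyro = (0.0900, 0.2000, -0.1300)
Δv = v₁−v₀ = (-0.00700000, 0.00600000, -0.03700000)
F = m·Δv/dt = (-0.7000, 0.6000, -3.7000)

F = (-0.7000, 0.6000, -3.7000)
τ = (0.0900, 0.2000, -0.1300)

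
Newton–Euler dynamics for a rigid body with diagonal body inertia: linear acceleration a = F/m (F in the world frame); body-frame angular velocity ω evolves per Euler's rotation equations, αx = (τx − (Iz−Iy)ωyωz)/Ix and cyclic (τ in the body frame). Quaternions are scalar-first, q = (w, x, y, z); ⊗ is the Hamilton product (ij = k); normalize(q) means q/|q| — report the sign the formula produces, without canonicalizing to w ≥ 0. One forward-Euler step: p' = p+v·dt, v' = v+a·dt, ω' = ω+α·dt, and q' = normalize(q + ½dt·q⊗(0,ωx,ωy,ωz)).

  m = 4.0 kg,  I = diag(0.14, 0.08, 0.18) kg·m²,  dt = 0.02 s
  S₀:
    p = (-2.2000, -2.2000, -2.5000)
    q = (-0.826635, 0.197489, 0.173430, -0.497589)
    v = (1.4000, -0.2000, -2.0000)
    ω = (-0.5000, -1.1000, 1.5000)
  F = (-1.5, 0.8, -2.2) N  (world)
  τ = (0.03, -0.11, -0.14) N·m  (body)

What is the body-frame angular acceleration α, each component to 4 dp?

ω×(Iω) gyroscopic = (-0.1650, 0.0300, -0.0330)
angular accel α = (1.3929, -1.7500, -0.5944)

α = (1.3929, -1.7500, -0.5944)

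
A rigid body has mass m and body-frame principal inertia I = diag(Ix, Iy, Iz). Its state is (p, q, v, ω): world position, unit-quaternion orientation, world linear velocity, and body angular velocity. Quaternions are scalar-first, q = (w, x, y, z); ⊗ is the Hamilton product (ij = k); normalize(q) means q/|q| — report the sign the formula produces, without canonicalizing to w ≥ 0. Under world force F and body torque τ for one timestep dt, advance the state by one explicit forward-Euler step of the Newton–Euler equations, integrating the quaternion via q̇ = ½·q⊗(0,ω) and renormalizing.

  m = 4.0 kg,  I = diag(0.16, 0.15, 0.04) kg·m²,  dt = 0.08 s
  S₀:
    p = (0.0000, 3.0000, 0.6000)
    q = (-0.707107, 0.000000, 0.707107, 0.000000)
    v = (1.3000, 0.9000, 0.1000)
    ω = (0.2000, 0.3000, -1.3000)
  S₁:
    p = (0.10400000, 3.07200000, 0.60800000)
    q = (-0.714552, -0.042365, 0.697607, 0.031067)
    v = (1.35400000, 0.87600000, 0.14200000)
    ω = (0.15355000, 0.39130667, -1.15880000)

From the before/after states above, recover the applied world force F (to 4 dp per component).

F = (2.7000, -1.2000, 2.1000)

Δv = v₁−v₀ = (0.05400000, -0.02400000, 0.04200000)
m·(v₁−v₀)/dt = (2.7000, -1.2000, 2.1000)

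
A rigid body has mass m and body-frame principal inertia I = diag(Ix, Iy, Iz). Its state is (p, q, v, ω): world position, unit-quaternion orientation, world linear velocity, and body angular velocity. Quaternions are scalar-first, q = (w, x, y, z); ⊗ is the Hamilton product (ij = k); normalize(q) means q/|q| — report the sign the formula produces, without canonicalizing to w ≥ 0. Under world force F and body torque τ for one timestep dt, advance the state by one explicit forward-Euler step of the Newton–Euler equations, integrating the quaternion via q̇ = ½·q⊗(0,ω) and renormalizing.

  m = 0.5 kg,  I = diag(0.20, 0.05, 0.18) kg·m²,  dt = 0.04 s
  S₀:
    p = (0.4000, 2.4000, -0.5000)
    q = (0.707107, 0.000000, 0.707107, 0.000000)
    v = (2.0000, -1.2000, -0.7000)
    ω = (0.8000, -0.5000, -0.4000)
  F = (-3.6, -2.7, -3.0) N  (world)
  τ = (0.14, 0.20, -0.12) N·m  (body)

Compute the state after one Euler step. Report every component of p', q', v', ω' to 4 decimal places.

a = F/m = (-7.2000, -5.4000, -6.0000)
p' = p + v·dt = (0.4800, 2.3520, -0.5280)
v' = v + a·dt = (1.7120, -1.4160, -0.9400)
α = I⁻¹(τ − ω×Iω) = (0.5700, 4.1280, -1.0000)
ω + α·dt = (0.8228, -0.3349, -0.4400)
Hamilton product q⊗(0,ω) = (0.3535535, 0.2828428, -0.3535535, -0.8485284)
updated quaternion q' = (0.7140, 0.0057, 0.6999, -0.0170)

p' = (0.4800, 2.3520, -0.5280)
q' = (0.7140, 0.0057, 0.6999, -0.0170)
v' = (1.7120, -1.4160, -0.9400)
ω' = (0.8228, -0.3349, -0.4400)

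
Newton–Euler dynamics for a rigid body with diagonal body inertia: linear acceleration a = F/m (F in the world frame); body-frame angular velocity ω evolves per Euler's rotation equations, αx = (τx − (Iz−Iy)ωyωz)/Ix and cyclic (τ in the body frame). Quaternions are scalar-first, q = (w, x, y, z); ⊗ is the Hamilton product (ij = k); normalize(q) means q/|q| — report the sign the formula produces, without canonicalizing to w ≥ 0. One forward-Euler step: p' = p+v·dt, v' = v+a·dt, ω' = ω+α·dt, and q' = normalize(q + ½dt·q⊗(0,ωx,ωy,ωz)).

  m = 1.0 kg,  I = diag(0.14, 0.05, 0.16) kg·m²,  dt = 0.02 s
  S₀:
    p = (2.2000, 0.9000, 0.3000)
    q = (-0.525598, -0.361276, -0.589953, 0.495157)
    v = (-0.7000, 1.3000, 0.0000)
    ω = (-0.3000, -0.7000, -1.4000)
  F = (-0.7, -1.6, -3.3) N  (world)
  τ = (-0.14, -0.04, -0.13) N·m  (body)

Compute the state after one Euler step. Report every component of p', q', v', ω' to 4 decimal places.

p' = p + v·dt = (2.1860, 0.9260, 0.3000)
new velocity v' = (-0.7140, 1.2680, -0.0660)
gyro term ω×Iω = (0.1078, -0.0084, -0.0189)
(τ − ω×Iω)/I = (-1.7700, -0.6320, -0.6944)
ω' = ω + α·dt = (-0.3354, -0.7126, -1.4139)
Hamilton product q⊗(0,ω) = (0.1718699, 1.3302235, -0.2864149, 0.8117445)
q' = normalize(q + ½dt·q⊗(0,ω)) = (-0.5238, -0.3479, -0.5927, 0.5032)

p' = (2.1860, 0.9260, 0.3000)
q' = (-0.5238, -0.3479, -0.5927, 0.5032)
v' = (-0.7140, 1.2680, -0.0660)
ω' = (-0.3354, -0.7126, -1.4139)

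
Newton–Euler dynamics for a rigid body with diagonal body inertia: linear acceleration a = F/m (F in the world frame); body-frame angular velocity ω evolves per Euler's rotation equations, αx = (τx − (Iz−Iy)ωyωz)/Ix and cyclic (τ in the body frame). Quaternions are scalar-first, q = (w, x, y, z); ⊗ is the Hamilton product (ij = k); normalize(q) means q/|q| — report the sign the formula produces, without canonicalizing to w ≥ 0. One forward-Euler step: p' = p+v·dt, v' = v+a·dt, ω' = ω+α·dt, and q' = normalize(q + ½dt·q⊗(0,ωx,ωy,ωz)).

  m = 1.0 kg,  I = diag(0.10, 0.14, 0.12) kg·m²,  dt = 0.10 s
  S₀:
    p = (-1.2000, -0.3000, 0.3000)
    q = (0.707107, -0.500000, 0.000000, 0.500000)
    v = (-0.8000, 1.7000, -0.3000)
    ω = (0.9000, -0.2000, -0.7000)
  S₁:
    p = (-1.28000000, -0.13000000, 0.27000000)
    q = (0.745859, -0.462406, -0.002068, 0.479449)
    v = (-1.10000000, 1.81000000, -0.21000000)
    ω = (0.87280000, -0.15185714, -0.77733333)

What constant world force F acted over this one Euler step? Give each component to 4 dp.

v₁ − v₀ = (-0.30000000, 0.11000000, 0.09000000)
applied force F = (-3.0000, 1.1000, 0.9000)

F = (-3.0000, 1.1000, 0.9000)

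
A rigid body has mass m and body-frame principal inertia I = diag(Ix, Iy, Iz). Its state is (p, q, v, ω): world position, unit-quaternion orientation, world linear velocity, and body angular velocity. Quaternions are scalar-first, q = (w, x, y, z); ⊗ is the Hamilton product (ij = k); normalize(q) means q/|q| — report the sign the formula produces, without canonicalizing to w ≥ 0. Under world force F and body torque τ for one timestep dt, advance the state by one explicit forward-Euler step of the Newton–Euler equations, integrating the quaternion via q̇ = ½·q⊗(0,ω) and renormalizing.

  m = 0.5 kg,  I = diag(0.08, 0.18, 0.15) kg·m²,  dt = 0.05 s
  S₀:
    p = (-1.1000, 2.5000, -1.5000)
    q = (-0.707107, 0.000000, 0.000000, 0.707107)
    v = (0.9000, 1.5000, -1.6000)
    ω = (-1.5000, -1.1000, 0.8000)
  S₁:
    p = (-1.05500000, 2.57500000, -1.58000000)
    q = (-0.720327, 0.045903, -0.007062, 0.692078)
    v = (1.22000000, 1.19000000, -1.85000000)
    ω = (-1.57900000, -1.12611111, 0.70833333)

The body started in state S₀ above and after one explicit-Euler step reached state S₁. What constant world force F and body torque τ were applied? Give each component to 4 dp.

velocity change Δv = (0.32000000, -0.31000000, -0.25000000)
F = m·Δv/dt = (3.2000, -3.1000, -2.5000)
ω₁ − ω₀ = (-0.07900000, -0.02611111, -0.09166667)
applied torque τ = (-0.1000, -0.0100, -0.1100)

F = (3.2000, -3.1000, -2.5000)
τ = (-0.1000, -0.0100, -0.1100)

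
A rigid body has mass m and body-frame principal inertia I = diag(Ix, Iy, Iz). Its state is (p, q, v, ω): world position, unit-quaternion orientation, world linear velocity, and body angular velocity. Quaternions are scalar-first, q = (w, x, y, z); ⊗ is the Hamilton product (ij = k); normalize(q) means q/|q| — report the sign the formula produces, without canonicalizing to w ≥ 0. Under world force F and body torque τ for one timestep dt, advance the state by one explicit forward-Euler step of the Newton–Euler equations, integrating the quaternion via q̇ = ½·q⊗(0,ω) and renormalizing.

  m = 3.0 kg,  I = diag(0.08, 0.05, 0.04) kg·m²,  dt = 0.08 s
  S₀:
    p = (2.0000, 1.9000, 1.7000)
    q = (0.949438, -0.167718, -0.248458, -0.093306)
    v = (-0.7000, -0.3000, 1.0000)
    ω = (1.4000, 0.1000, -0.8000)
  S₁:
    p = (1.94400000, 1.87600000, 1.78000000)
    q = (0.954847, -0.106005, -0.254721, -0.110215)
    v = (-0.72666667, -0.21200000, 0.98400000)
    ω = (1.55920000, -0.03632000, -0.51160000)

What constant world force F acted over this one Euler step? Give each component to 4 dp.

F = (-1.0000, 3.3000, -0.6000)

v₁ − v₀ = (-0.02666667, 0.08800000, -0.01600000)
applied force F = (-1.0000, 3.3000, -0.6000)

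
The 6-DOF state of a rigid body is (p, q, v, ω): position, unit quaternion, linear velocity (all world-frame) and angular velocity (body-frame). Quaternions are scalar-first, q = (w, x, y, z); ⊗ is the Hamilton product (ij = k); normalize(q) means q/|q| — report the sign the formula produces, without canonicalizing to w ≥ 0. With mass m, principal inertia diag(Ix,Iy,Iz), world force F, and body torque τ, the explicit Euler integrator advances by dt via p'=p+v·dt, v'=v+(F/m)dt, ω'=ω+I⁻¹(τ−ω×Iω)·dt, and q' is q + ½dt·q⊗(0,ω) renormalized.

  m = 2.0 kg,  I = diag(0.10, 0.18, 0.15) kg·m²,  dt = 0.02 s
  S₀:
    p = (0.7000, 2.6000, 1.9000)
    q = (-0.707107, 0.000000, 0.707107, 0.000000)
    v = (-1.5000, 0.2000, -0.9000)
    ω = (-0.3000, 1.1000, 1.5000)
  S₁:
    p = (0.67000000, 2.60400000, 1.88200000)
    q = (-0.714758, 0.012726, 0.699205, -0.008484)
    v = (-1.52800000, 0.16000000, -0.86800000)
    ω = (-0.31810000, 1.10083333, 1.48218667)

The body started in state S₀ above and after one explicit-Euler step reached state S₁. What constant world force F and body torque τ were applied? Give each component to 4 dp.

velocity change Δv = (-0.02800000, -0.04000000, 0.03200000)
F = m·Δv/dt = (-2.8000, -4.0000, 3.2000)
rate change Δω = (-0.01810000, 0.00083333, -0.01781333)
precession coupling = (-0.0495, 0.0225, -0.0264)
applied torque τ = (-0.1400, 0.0300, -0.1600)

F = (-2.8000, -4.0000, 3.2000)
τ = (-0.1400, 0.0300, -0.1600)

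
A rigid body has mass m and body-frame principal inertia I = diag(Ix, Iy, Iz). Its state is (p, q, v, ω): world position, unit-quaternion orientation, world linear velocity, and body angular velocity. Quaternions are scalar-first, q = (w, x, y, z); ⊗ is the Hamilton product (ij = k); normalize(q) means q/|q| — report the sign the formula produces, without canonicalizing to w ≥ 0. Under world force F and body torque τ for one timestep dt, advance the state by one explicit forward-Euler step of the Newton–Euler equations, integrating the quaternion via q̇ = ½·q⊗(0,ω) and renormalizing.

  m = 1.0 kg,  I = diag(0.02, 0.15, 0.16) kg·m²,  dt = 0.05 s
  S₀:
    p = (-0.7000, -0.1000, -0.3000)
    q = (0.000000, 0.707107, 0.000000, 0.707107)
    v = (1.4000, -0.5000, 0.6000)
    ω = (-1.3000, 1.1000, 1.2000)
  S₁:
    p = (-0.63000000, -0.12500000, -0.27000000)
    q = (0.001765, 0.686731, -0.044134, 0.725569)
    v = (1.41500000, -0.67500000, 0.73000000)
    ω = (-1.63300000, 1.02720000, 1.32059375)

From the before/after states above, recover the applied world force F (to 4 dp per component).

F = (0.3000, -3.5000, 2.6000)

v₁ − v₀ = (0.01500000, -0.17500000, 0.13000000)
m·(v₁−v₀)/dt = (0.3000, -3.5000, 2.6000)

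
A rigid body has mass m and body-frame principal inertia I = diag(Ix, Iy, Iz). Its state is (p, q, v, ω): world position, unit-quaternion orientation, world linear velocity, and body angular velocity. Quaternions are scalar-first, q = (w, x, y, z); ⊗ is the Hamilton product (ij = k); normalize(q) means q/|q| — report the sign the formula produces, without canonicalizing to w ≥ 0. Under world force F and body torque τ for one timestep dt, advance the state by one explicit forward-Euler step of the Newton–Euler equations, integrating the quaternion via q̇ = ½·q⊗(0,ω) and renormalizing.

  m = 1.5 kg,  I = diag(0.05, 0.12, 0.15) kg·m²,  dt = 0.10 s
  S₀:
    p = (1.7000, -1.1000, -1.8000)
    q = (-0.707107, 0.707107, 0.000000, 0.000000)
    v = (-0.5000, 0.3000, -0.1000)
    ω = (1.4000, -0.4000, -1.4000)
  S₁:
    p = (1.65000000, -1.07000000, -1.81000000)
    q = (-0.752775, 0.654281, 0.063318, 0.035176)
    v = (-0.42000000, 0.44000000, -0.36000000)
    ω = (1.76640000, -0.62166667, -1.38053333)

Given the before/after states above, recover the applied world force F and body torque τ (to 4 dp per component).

F = (1.2000, 2.1000, -3.9000)
τ = (0.2000, -0.0700, -0.0100)

v₁ − v₀ = (0.08000000, 0.14000000, -0.26000000)
m·(v₁−v₀)/dt = (1.2000, 2.1000, -3.9000)
ω₁ − ω₀ = (0.36640000, -0.22166667, 0.01946667)
applied torque τ = (0.2000, -0.0700, -0.0100)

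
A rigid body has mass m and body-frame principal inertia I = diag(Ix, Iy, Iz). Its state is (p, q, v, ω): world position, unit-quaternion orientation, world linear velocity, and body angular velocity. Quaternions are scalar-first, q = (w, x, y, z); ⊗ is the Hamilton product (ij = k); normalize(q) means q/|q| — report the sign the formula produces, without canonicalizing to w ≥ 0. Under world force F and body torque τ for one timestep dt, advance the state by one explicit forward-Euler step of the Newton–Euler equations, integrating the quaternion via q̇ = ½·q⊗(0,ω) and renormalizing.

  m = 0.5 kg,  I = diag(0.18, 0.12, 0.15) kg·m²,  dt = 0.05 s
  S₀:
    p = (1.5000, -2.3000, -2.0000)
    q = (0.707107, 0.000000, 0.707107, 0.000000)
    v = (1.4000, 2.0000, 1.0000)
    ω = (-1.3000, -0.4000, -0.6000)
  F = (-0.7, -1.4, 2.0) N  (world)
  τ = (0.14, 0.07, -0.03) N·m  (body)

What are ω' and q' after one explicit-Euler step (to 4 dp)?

gyro term ω×Iω = (0.0072, 0.0234, -0.0312)
α = I⁻¹(τ − ω×Iω) = (0.7378, 0.3883, 0.0080)
ω' = ω + α·dt = (-1.2631, -0.3806, -0.5996)
q⊗(0,ω) = (0.2828428, -1.3435033, -0.2828428, 0.4949749)
updated quaternion q' = (0.7137, -0.0336, 0.6996, 0.0124)

ω' = (-1.2631, -0.3806, -0.5996)
q' = (0.7137, -0.0336, 0.6996, 0.0124)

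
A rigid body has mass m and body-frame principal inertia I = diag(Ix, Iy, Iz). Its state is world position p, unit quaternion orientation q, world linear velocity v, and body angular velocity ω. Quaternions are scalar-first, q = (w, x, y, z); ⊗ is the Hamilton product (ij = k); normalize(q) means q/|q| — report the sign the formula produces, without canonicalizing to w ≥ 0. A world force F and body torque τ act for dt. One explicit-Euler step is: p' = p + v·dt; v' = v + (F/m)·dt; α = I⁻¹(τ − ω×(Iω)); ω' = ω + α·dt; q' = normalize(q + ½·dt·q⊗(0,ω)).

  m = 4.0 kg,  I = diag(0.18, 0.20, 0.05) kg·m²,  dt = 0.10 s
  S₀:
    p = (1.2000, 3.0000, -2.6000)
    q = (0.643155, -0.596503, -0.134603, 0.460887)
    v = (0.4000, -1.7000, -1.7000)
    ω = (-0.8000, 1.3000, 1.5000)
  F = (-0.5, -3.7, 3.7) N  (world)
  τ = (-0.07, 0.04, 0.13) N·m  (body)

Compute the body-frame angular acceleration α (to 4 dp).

precession coupling ω×(Iω) = (-0.2925, -0.1560, -0.0208)
(τ − ω×Iω)/I = (1.2361, 0.9800, 3.0160)

α = (1.2361, 0.9800, 3.0160)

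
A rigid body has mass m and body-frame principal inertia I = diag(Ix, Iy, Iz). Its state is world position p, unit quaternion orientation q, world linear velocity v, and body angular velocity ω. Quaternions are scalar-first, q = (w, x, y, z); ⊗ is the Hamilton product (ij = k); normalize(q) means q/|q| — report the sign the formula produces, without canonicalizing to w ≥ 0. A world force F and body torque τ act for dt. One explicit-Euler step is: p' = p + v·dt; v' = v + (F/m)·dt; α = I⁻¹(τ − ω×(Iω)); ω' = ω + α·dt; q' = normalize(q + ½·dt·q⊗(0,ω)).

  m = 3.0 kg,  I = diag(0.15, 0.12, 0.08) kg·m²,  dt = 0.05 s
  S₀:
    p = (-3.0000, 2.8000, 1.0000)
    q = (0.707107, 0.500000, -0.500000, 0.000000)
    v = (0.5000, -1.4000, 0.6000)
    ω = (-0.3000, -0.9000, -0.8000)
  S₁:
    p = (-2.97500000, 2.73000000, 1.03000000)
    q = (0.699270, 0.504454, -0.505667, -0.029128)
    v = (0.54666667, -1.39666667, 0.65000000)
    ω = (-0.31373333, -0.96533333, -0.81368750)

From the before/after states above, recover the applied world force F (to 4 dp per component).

F = (2.8000, 0.2000, 3.0000)

Δv = v₁−v₀ = (0.04666667, 0.00333333, 0.05000000)
applied force F = (2.8000, 0.2000, 3.0000)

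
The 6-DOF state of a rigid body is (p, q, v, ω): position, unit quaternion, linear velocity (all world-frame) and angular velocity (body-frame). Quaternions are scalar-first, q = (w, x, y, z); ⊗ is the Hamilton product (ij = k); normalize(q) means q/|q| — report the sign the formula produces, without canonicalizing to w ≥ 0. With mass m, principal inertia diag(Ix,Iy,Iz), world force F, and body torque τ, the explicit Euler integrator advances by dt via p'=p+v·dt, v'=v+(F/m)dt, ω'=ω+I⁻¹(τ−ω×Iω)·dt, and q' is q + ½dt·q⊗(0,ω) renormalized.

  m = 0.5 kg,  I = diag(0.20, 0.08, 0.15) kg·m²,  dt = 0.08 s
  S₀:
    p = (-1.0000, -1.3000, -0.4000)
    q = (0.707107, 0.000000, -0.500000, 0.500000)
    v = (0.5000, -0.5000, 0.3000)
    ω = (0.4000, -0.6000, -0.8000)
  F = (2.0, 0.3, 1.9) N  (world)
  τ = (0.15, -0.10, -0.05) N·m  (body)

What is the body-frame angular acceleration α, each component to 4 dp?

α = (0.5820, -1.0500, -0.5253)

ω×(Iω) gyroscopic = (0.0336, -0.0160, 0.0288)
(τ − ω×Iω)/I = (0.5820, -1.0500, -0.5253)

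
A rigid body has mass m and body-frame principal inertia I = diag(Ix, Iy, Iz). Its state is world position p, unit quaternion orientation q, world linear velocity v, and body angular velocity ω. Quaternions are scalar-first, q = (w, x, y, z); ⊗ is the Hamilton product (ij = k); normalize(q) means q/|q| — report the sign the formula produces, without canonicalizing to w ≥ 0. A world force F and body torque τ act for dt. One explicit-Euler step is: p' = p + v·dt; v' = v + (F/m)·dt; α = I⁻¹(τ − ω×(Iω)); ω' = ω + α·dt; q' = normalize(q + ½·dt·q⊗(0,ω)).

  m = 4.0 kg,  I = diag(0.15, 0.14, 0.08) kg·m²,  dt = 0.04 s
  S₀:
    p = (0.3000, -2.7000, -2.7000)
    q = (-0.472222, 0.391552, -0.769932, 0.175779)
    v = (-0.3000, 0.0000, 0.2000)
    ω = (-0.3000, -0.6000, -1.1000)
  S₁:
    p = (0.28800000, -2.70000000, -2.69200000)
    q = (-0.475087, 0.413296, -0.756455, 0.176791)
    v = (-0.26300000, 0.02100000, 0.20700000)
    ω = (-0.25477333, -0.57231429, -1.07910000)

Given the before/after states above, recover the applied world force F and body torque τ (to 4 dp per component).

rate change Δω = (0.04522667, 0.02768571, 0.02090000)
gyro term ω₀×Iω₀ = (-0.0396, 0.0231, -0.0018)
I·α + gyro = (0.1300, 0.1200, 0.0400)
velocity change Δv = (0.03700000, 0.02100000, 0.00700000)
F = m·Δv/dt = (3.7000, 2.1000, 0.7000)

F = (3.7000, 2.1000, 0.7000)
τ = (0.1300, 0.1200, 0.0400)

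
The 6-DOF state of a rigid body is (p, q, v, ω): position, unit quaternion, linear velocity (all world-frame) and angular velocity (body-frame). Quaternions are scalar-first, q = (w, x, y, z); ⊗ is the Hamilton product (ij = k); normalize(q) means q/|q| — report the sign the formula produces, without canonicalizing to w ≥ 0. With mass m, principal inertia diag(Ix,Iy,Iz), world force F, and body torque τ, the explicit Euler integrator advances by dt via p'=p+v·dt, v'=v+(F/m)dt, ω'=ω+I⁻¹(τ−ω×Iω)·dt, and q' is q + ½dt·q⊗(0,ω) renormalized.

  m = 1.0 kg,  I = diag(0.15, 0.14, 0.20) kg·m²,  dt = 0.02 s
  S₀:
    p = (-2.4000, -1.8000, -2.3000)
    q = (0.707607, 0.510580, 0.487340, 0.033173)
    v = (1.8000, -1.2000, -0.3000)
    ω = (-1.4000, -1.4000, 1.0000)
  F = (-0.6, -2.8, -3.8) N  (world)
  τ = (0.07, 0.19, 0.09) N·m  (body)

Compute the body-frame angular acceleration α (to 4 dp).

α = (1.0267, 0.8571, 0.5480)

ω×(Iω) gyroscopic = (-0.0840, 0.0700, -0.0196)
angular accel α = (1.0267, 0.8571, 0.5480)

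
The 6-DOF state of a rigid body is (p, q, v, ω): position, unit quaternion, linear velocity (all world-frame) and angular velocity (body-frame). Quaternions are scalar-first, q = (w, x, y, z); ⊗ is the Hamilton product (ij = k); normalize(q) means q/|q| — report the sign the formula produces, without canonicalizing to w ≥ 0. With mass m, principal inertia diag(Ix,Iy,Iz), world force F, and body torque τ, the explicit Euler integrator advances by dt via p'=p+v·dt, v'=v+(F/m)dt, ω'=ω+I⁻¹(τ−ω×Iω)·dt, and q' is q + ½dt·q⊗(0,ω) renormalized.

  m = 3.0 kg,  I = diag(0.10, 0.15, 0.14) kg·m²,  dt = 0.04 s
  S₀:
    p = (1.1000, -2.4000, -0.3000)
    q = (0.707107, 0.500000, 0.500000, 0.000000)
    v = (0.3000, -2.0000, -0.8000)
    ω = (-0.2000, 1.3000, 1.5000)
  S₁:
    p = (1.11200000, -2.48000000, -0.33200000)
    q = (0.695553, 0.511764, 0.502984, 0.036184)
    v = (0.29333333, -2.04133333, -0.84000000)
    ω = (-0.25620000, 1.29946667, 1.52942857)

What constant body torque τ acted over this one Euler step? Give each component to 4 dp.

τ = (-0.1600, 0.0100, 0.0900)

Δω = ω₁−ω₀ = (-0.05620000, -0.00053333, 0.02942857)
precession coupling = (-0.0195, 0.0120, -0.0130)
τ = I·(Δω/dt) + ω₀×(Iω₀) = (-0.1600, 0.0100, 0.0900)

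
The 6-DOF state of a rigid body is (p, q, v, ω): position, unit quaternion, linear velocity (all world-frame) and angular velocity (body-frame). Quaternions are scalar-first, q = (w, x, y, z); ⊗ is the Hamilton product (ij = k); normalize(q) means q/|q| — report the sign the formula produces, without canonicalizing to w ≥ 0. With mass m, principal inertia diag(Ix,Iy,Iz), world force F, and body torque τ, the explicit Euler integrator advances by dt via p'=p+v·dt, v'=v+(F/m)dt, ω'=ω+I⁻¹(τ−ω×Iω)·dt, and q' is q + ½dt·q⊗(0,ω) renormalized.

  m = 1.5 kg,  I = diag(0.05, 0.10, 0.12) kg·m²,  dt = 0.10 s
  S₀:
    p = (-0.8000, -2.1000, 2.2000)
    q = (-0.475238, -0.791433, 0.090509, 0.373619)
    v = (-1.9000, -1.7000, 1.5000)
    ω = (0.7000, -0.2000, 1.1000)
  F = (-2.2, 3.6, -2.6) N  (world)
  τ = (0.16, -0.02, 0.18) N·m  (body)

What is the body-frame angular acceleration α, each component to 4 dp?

ω×(Iω) gyroscopic = (-0.0044, -0.0539, -0.0070)
(τ − ω×Iω)/I = (3.2880, 0.3390, 1.5583)

α = (3.2880, 0.3390, 1.5583)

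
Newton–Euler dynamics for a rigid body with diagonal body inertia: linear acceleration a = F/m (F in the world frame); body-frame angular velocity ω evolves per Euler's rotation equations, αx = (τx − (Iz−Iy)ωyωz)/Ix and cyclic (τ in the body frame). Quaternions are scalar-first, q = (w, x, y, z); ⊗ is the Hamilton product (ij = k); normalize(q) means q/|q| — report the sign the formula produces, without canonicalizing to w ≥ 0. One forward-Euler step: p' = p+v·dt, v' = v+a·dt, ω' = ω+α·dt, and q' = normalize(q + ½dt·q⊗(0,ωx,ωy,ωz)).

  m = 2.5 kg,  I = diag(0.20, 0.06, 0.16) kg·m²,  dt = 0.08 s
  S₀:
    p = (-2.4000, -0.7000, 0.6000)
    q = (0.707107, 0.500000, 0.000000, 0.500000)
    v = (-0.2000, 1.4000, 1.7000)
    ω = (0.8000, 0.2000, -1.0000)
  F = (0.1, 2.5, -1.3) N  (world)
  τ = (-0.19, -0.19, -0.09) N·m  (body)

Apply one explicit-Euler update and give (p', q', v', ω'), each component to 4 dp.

p' = (-2.4160, -0.5880, 0.7360)
q' = (0.7102, 0.5179, 0.0416, 0.4751)
v' = (-0.1968, 1.4800, 1.6584)
ω' = (0.7320, -0.0107, -1.0338)

gyro term ω×Iω = (-0.0200, -0.0320, -0.0224)
(τ − ω×Iω)/I = (-0.8500, -2.6333, -0.4225)
ω + α·dt = (0.7320, -0.0107, -1.0338)
q⊗(0,ω) = (0.1000000, 0.4656856, 1.0414214, -0.6071070)
q' = normalize(q + ½dt·q⊗(0,ω)) = (0.7102, 0.5179, 0.0416, 0.4751)
a = (0.0400, 1.0000, -0.5200)
p + v·dt = (-2.4160, -0.5880, 0.7360)
v + (F/m)dt = (-0.1968, 1.4800, 1.6584)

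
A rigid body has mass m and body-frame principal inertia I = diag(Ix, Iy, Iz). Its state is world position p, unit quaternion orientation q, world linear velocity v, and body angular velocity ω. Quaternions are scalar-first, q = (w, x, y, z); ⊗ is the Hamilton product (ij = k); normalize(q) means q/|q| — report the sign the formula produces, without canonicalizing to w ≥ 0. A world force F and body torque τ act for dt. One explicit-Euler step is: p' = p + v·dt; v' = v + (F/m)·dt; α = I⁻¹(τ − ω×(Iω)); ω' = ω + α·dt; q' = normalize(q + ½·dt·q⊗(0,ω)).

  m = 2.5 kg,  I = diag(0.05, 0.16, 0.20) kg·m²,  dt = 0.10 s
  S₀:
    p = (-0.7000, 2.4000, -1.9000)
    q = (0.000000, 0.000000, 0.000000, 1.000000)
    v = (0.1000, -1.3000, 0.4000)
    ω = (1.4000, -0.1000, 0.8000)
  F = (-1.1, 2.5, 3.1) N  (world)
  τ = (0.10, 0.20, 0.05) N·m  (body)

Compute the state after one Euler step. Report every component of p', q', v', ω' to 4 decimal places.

p + v·dt = (-0.6900, 2.2700, -1.8600)
v' = v + a·dt = (0.0560, -1.2000, 0.5240)
gyro term ω×Iω = (-0.0032, -0.1680, -0.0154)
angular accel α = (2.0640, 2.3000, 0.3270)
ω + α·dt = (1.6064, 0.1300, 0.8327)
Hamilton product q⊗(0,ω) = (-0.8000000, 0.1000000, 1.4000000, 0.0000000)
q + ½dt·q⊗(0,ω), renormalized = (-0.0399, 0.0050, 0.0698, 0.9968)

p' = (-0.6900, 2.2700, -1.8600)
q' = (-0.0399, 0.0050, 0.0698, 0.9968)
v' = (0.0560, -1.2000, 0.5240)
ω' = (1.6064, 0.1300, 0.8327)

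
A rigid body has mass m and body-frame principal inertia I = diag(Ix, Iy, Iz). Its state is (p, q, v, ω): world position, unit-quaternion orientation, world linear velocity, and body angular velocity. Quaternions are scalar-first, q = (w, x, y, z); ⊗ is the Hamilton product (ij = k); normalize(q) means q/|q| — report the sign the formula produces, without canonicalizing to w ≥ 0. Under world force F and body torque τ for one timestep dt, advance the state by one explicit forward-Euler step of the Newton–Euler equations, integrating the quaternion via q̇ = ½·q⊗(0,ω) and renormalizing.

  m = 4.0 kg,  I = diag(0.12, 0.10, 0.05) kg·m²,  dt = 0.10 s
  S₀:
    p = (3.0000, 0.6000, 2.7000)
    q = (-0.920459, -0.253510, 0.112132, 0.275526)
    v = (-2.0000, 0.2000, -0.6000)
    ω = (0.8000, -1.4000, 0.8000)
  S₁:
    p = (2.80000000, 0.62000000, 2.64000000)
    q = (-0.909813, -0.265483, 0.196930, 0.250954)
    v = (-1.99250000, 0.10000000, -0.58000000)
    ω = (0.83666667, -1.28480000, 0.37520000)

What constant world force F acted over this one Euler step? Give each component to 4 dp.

F = (0.3000, -4.0000, 0.8000)

v₁ − v₀ = (0.00750000, -0.10000000, 0.02000000)
F = m·Δv/dt = (0.3000, -4.0000, 0.8000)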